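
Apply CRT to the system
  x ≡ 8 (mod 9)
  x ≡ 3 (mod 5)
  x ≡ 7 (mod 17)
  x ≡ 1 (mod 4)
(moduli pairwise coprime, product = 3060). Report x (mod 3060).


Product of moduli M = 9 · 5 · 17 · 4 = 3060.
Merge one congruence at a time:
  Start: x ≡ 8 (mod 9).
  Combine with x ≡ 3 (mod 5); new modulus lcm = 45.
    Write x = 8 + 9·t and substitute into x ≡ 3 (mod 5): 9·t ≡ 3 − 8 = -5 (mod 5).
    Reduce coefficients mod 5: 4·t ≡ 0 (mod 5).
    The inverse of 4 mod 5 is 4 (since 4·4 = 16 = 3·5 + 1), so t ≡ 4·0 = 0 ≡ 0 (mod 5).
    Then x = 8 + 9·0 = 8, valid modulo lcm(9, 5) = 45: x ≡ 8 (mod 45).
  Combine with x ≡ 7 (mod 17); new modulus lcm = 765.
    Write x = 8 + 45·t and substitute into x ≡ 7 (mod 17): 45·t ≡ 7 − 8 = -1 (mod 17).
    Reduce coefficients mod 17: 11·t ≡ 16 (mod 17).
    The inverse of 11 mod 17 is 14 (since 11·14 = 154 = 9·17 + 1), so t ≡ 14·16 = 224 ≡ 3 (mod 17).
    Then x = 8 + 45·3 = 143, valid modulo lcm(45, 17) = 765: x ≡ 143 (mod 765).
  Combine with x ≡ 1 (mod 4); new modulus lcm = 3060.
    Write x = 143 + 765·t and substitute into x ≡ 1 (mod 4): 765·t ≡ 1 − 143 = -142 (mod 4).
    Reduce coefficients mod 4: 1·t ≡ 2 (mod 4).
    So t ≡ 2 (mod 4).
    Then x = 143 + 765·2 = 1673, valid modulo lcm(765, 4) = 3060: x ≡ 1673 (mod 3060).
Verify against each original: 1673 mod 9 = 8, 1673 mod 5 = 3, 1673 mod 17 = 7, 1673 mod 4 = 1.

x ≡ 1673 (mod 3060).


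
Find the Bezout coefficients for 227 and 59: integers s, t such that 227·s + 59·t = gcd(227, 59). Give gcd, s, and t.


Euclidean algorithm on (227, 59) — divide until remainder is 0:
  227 = 3 · 59 + 50
  59 = 1 · 50 + 9
  50 = 5 · 9 + 5
  9 = 1 · 5 + 4
  5 = 1 · 4 + 1
  4 = 4 · 1 + 0
gcd(227, 59) = 1.
Track Bezout coefficients alongside the remainders: start with r₀ = 227 = a·1 + b·0 (s = 1, t = 0) and r₁ = 59 = a·0 + b·1 (s = 0, t = 1); each new remainder r_{k+1} = r_{k-1} − q_k·r_k inherits s_{k+1} = s_{k-1} − q_k·s_k, t_{k+1} = t_{k-1} − q_k·t_k, so r_k = a·s_k + b·t_k at every step:
  q = 3: r = 50, s = 1 − 3·0 = 1, t = 0 − 3·1 = -3  (check: 227·1 + 59·(-3) = 50)
  q = 1: r = 9, s = 0 − 1·1 = -1, t = 1 − 1·(-3) = 4  (check: 227·(-1) + 59·4 = 9)
  q = 5: r = 5, s = 1 − 5·(-1) = 6, t = -3 − 5·4 = -23  (check: 227·6 + 59·(-23) = 5)
  q = 1: r = 4, s = -1 − 1·6 = -7, t = 4 − 1·(-23) = 27  (check: 227·(-7) + 59·27 = 4)
  q = 1: r = 1, s = 6 − 1·(-7) = 13, t = -23 − 1·27 = -50  (check: 227·13 + 59·(-50) = 1)
The row with r = 1 (the gcd) gives the Bezout coefficients s = 13, t = -50.
Result: 227 · (13) + 59 · (-50) = 1.

gcd(227, 59) = 1; s = 13, t = -50 (check: 227·13 + 59·(-50) = 1).


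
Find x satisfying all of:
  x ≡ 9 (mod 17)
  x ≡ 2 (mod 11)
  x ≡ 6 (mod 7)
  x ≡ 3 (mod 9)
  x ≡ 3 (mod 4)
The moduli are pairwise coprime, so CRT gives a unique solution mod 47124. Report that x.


Product of moduli M = 17 · 11 · 7 · 9 · 4 = 47124.
Merge one congruence at a time:
  Start: x ≡ 9 (mod 17).
  Combine with x ≡ 2 (mod 11); new modulus lcm = 187.
    Write x = 9 + 17·t and substitute into x ≡ 2 (mod 11): 17·t ≡ 2 − 9 = -7 (mod 11).
    Reduce coefficients mod 11: 6·t ≡ 4 (mod 11).
    The inverse of 6 mod 11 is 2 (since 6·2 = 12 = 1·11 + 1), so t ≡ 2·4 = 8 ≡ 8 (mod 11).
    Then x = 9 + 17·8 = 145, valid modulo lcm(17, 11) = 187: x ≡ 145 (mod 187).
  Combine with x ≡ 6 (mod 7); new modulus lcm = 1309.
    Write x = 145 + 187·t and substitute into x ≡ 6 (mod 7): 187·t ≡ 6 − 145 = -139 (mod 7).
    Reduce coefficients mod 7: 5·t ≡ 1 (mod 7).
    The inverse of 5 mod 7 is 3 (since 5·3 = 15 = 2·7 + 1), so t ≡ 3·1 = 3 ≡ 3 (mod 7).
    Then x = 145 + 187·3 = 706, valid modulo lcm(187, 7) = 1309: x ≡ 706 (mod 1309).
  Combine with x ≡ 3 (mod 9); new modulus lcm = 11781.
    Write x = 706 + 1309·t and substitute into x ≡ 3 (mod 9): 1309·t ≡ 3 − 706 = -703 (mod 9).
    Reduce coefficients mod 9: 4·t ≡ 8 (mod 9).
    The inverse of 4 mod 9 is 7 (since 4·7 = 28 = 3·9 + 1), so t ≡ 7·8 = 56 ≡ 2 (mod 9).
    Then x = 706 + 1309·2 = 3324, valid modulo lcm(1309, 9) = 11781: x ≡ 3324 (mod 11781).
  Combine with x ≡ 3 (mod 4); new modulus lcm = 47124.
    Write x = 3324 + 11781·t and substitute into x ≡ 3 (mod 4): 11781·t ≡ 3 − 3324 = -3321 (mod 4).
    Reduce coefficients mod 4: 1·t ≡ 3 (mod 4).
    So t ≡ 3 (mod 4).
    Then x = 3324 + 11781·3 = 38667, valid modulo lcm(11781, 4) = 47124: x ≡ 38667 (mod 47124).
Verify against each original: 38667 mod 17 = 9, 38667 mod 11 = 2, 38667 mod 7 = 6, 38667 mod 9 = 3, 38667 mod 4 = 3.

x ≡ 38667 (mod 47124).


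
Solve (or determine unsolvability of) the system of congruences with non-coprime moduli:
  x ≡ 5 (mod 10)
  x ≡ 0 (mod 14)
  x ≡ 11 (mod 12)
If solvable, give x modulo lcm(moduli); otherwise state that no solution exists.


Moduli 10, 14, 12 are not pairwise coprime, so CRT works modulo lcm(m_i) when all pairwise compatibility conditions hold.
Pairwise compatibility: gcd(m_i, m_j) must divide a_i - a_j for every pair.
Merge one congruence at a time:
  Start: x ≡ 5 (mod 10).
  Combine with x ≡ 0 (mod 14): gcd(10, 14) = 2, and 0 - 5 = -5 is NOT divisible by 2.
    ⇒ system is inconsistent (no integer solution).

No solution (the system is inconsistent).


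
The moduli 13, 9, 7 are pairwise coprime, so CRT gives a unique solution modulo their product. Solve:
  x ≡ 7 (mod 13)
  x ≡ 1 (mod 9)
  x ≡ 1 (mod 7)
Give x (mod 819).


Moduli 13, 9, 7 are pairwise coprime; by CRT there is a unique solution modulo M = 13 · 9 · 7 = 819.
Solve pairwise, accumulating the modulus:
  Start with x ≡ 7 (mod 13).
  Combine with x ≡ 1 (mod 9): since gcd(13, 9) = 1, we get a unique residue mod 117.
    Write x = 7 + 13·t and substitute into x ≡ 1 (mod 9): 13·t ≡ 1 − 7 = -6 (mod 9).
    Reduce coefficients mod 9: 4·t ≡ 3 (mod 9).
    The inverse of 4 mod 9 is 7 (since 4·7 = 28 = 3·9 + 1), so t ≡ 7·3 = 21 ≡ 3 (mod 9).
    Then x = 7 + 13·3 = 46, valid modulo lcm(13, 9) = 117: x ≡ 46 (mod 117).
  Combine with x ≡ 1 (mod 7): since gcd(117, 7) = 1, we get a unique residue mod 819.
    Write x = 46 + 117·t and substitute into x ≡ 1 (mod 7): 117·t ≡ 1 − 46 = -45 (mod 7).
    Reduce coefficients mod 7: 5·t ≡ 4 (mod 7).
    The inverse of 5 mod 7 is 3 (since 5·3 = 15 = 2·7 + 1), so t ≡ 3·4 = 12 ≡ 5 (mod 7).
    Then x = 46 + 117·5 = 631, valid modulo lcm(117, 7) = 819: x ≡ 631 (mod 819).
Verify: 631 mod 13 = 7 ✓, 631 mod 9 = 1 ✓, 631 mod 7 = 1 ✓.

x ≡ 631 (mod 819).


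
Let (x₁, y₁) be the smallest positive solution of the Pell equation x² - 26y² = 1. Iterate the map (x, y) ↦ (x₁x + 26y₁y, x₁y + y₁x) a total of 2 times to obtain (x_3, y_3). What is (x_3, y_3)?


Step 1: Find the fundamental solution (x₁, y₁) of x² - 26y² = 1.
  Expand √26 as a continued fraction. a₀ = ⌊√26⌋ = 5; iterate m_{k+1} = d_k·a_k − m_k, d_{k+1} = (26 − m_{k+1}²)/d_k, a_{k+1} = ⌊(a₀ + m_{k+1})/d_{k+1}⌋ (starting m₀ = 0, d₀ = 1), with convergents p_k = a_k·p_{k-1} + p_{k-2}, q_k = a_k·q_{k-1} + q_{k-2} (p₋₁ = 1, q₋₁ = 0):
  k = 0: a₀ = 5; p₀/q₀ = 5/1; p₀² − 26·q₀² = 25 − 26 = -1.
  k = 1: m = 5, d = 1, a = ⌊(5 + 5)/1⌋ = 10; p/q = (10·5 + 1)/(10·1 + 0) = 51/10; p² − 26·q² = 2601 − 2600 = 1.
  The first convergent with p² − 26·q² = 1 gives the fundamental solution (x₁, y₁) = (51, 10).
Step 2: Apply the recurrence (x_{n+1}, y_{n+1}) = (x₁x_n + 26y₁y_n, x₁y_n + y₁x_n) repeatedly.
  From (x_1, y_1) = (51, 10): x_2 = 51·51 + 26·10·10 = 5201; y_2 = 51·10 + 10·51 = 1020.
  From (x_2, y_2) = (5201, 1020): x_3 = 51·5201 + 26·10·1020 = 530451; y_3 = 51·1020 + 10·5201 = 104030.
Step 3: Verify x_3² - 26·y_3² = 281378263401 - 281378263400 = 1 (should be 1). ✓

(x_1, y_1) = (51, 10); (x_3, y_3) = (530451, 104030).


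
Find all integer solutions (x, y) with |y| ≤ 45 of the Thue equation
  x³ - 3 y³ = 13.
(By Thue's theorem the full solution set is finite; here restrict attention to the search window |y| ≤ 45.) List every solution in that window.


The equation is x³ - 3y³ = 13. For fixed y, x³ = 3·y³ + 13, so a solution requires the RHS to be a perfect cube.
Strategy: iterate y from -45 to 45, compute RHS = 3·y³ + 13, and check whether it is a (positive or negative) perfect cube.
Check small values of y:
  y = 0: RHS = 13 is not a perfect cube.
  y = 1: RHS = 16 is not a perfect cube.
  y = -1: RHS = 10 is not a perfect cube.
  y = 2: RHS = 37 is not a perfect cube.
  y = -2: RHS = -11 is not a perfect cube.
  y = 3: RHS = 94 is not a perfect cube.
  y = -3: RHS = -68 is not a perfect cube.
Continuing the search up to |y| = 45 finds no solutions either.
No (x, y) in the scanned range satisfies the equation.

No integer solutions with |y| ≤ 45.


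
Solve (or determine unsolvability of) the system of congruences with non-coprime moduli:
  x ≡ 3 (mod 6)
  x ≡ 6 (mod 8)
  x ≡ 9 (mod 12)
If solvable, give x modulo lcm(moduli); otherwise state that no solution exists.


Moduli 6, 8, 12 are not pairwise coprime, so CRT works modulo lcm(m_i) when all pairwise compatibility conditions hold.
Pairwise compatibility: gcd(m_i, m_j) must divide a_i - a_j for every pair.
Merge one congruence at a time:
  Start: x ≡ 3 (mod 6).
  Combine with x ≡ 6 (mod 8): gcd(6, 8) = 2, and 6 - 3 = 3 is NOT divisible by 2.
    ⇒ system is inconsistent (no integer solution).

No solution (the system is inconsistent).


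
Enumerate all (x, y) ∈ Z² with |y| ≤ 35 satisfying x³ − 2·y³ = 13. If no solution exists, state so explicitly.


The equation is x³ - 2y³ = 13. For fixed y, x³ = 2·y³ + 13, so a solution requires the RHS to be a perfect cube.
Strategy: iterate y from -35 to 35, compute RHS = 2·y³ + 13, and check whether it is a (positive or negative) perfect cube.
Check small values of y:
  y = 0: RHS = 13 is not a perfect cube.
  y = 1: RHS = 15 is not a perfect cube.
  y = -1: RHS = 11 is not a perfect cube.
  y = 2: RHS = 29 is not a perfect cube.
  y = -2: RHS = -3 is not a perfect cube.
  y = 3: RHS = 67 is not a perfect cube.
  y = -3: RHS = -41 is not a perfect cube.
Continuing the search up to |y| = 35 finds no solutions either.
No (x, y) in the scanned range satisfies the equation.

No integer solutions with |y| ≤ 35.


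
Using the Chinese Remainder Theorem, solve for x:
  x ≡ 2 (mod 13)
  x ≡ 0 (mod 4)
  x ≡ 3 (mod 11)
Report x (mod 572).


Moduli 13, 4, 11 are pairwise coprime; by CRT there is a unique solution modulo M = 13 · 4 · 11 = 572.
Solve pairwise, accumulating the modulus:
  Start with x ≡ 2 (mod 13).
  Combine with x ≡ 0 (mod 4): since gcd(13, 4) = 1, we get a unique residue mod 52.
    Write x = 2 + 13·t and substitute into x ≡ 0 (mod 4): 13·t ≡ 0 − 2 = -2 (mod 4).
    Reduce coefficients mod 4: 1·t ≡ 2 (mod 4).
    So t ≡ 2 (mod 4).
    Then x = 2 + 13·2 = 28, valid modulo lcm(13, 4) = 52: x ≡ 28 (mod 52).
  Combine with x ≡ 3 (mod 11): since gcd(52, 11) = 1, we get a unique residue mod 572.
    Write x = 28 + 52·t and substitute into x ≡ 3 (mod 11): 52·t ≡ 3 − 28 = -25 (mod 11).
    Reduce coefficients mod 11: 8·t ≡ 8 (mod 11).
    The inverse of 8 mod 11 is 7 (since 8·7 = 56 = 5·11 + 1), so t ≡ 7·8 = 56 ≡ 1 (mod 11).
    Then x = 28 + 52·1 = 80, valid modulo lcm(52, 11) = 572: x ≡ 80 (mod 572).
Verify: 80 mod 13 = 2 ✓, 80 mod 4 = 0 ✓, 80 mod 11 = 3 ✓.

x ≡ 80 (mod 572).


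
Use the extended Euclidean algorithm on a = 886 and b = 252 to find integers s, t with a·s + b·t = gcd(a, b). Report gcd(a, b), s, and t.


Euclidean algorithm on (886, 252) — divide until remainder is 0:
  886 = 3 · 252 + 130
  252 = 1 · 130 + 122
  130 = 1 · 122 + 8
  122 = 15 · 8 + 2
  8 = 4 · 2 + 0
gcd(886, 252) = 2.
Track Bezout coefficients alongside the remainders: start with r₀ = 886 = a·1 + b·0 (s = 1, t = 0) and r₁ = 252 = a·0 + b·1 (s = 0, t = 1); each new remainder r_{k+1} = r_{k-1} − q_k·r_k inherits s_{k+1} = s_{k-1} − q_k·s_k, t_{k+1} = t_{k-1} − q_k·t_k, so r_k = a·s_k + b·t_k at every step:
  q = 3: r = 130, s = 1 − 3·0 = 1, t = 0 − 3·1 = -3  (check: 886·1 + 252·(-3) = 130)
  q = 1: r = 122, s = 0 − 1·1 = -1, t = 1 − 1·(-3) = 4  (check: 886·(-1) + 252·4 = 122)
  q = 1: r = 8, s = 1 − 1·(-1) = 2, t = -3 − 1·4 = -7  (check: 886·2 + 252·(-7) = 8)
  q = 15: r = 2, s = -1 − 15·2 = -31, t = 4 − 15·(-7) = 109  (check: 886·(-31) + 252·109 = 2)
The row with r = 2 (the gcd) gives the Bezout coefficients s = -31, t = 109.
Result: 886 · (-31) + 252 · (109) = 2.

gcd(886, 252) = 2; s = -31, t = 109 (check: 886·(-31) + 252·109 = 2).


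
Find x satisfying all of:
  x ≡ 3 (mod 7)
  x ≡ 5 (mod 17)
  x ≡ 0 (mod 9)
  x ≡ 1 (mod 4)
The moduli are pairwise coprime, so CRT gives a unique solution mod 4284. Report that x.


Product of moduli M = 7 · 17 · 9 · 4 = 4284.
Merge one congruence at a time:
  Start: x ≡ 3 (mod 7).
  Combine with x ≡ 5 (mod 17); new modulus lcm = 119.
    Write x = 3 + 7·t and substitute into x ≡ 5 (mod 17): 7·t ≡ 5 − 3 = 2 (mod 17).
    The inverse of 7 mod 17 is 5 (since 7·5 = 35 = 2·17 + 1), so t ≡ 5·2 = 10 ≡ 10 (mod 17).
    Then x = 3 + 7·10 = 73, valid modulo lcm(7, 17) = 119: x ≡ 73 (mod 119).
  Combine with x ≡ 0 (mod 9); new modulus lcm = 1071.
    Write x = 73 + 119·t and substitute into x ≡ 0 (mod 9): 119·t ≡ 0 − 73 = -73 (mod 9).
    Reduce coefficients mod 9: 2·t ≡ 8 (mod 9).
    The inverse of 2 mod 9 is 5 (since 2·5 = 10 = 1·9 + 1), so t ≡ 5·8 = 40 ≡ 4 (mod 9).
    Then x = 73 + 119·4 = 549, valid modulo lcm(119, 9) = 1071: x ≡ 549 (mod 1071).
  Combine with x ≡ 1 (mod 4); new modulus lcm = 4284.
    Write x = 549 + 1071·t and substitute into x ≡ 1 (mod 4): 1071·t ≡ 1 − 549 = -548 (mod 4).
    Reduce coefficients mod 4: 3·t ≡ 0 (mod 4).
    The inverse of 3 mod 4 is 3 (since 3·3 = 9 = 2·4 + 1), so t ≡ 3·0 = 0 ≡ 0 (mod 4).
    Then x = 549 + 1071·0 = 549, valid modulo lcm(1071, 4) = 4284: x ≡ 549 (mod 4284).
Verify against each original: 549 mod 7 = 3, 549 mod 17 = 5, 549 mod 9 = 0, 549 mod 4 = 1.

x ≡ 549 (mod 4284).


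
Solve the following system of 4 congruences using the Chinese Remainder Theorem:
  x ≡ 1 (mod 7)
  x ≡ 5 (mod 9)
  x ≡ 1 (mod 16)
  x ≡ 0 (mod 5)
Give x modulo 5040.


Product of moduli M = 7 · 9 · 16 · 5 = 5040.
Merge one congruence at a time:
  Start: x ≡ 1 (mod 7).
  Combine with x ≡ 5 (mod 9); new modulus lcm = 63.
    Write x = 1 + 7·t and substitute into x ≡ 5 (mod 9): 7·t ≡ 5 − 1 = 4 (mod 9).
    The inverse of 7 mod 9 is 4 (since 7·4 = 28 = 3·9 + 1), so t ≡ 4·4 = 16 ≡ 7 (mod 9).
    Then x = 1 + 7·7 = 50, valid modulo lcm(7, 9) = 63: x ≡ 50 (mod 63).
  Combine with x ≡ 1 (mod 16); new modulus lcm = 1008.
    Write x = 50 + 63·t and substitute into x ≡ 1 (mod 16): 63·t ≡ 1 − 50 = -49 (mod 16).
    Reduce coefficients mod 16: 15·t ≡ 15 (mod 16).
    The inverse of 15 mod 16 is 15 (since 15·15 = 225 = 14·16 + 1), so t ≡ 15·15 = 225 ≡ 1 (mod 16).
    Then x = 50 + 63·1 = 113, valid modulo lcm(63, 16) = 1008: x ≡ 113 (mod 1008).
  Combine with x ≡ 0 (mod 5); new modulus lcm = 5040.
    Write x = 113 + 1008·t and substitute into x ≡ 0 (mod 5): 1008·t ≡ 0 − 113 = -113 (mod 5).
    Reduce coefficients mod 5: 3·t ≡ 2 (mod 5).
    The inverse of 3 mod 5 is 2 (since 3·2 = 6 = 1·5 + 1), so t ≡ 2·2 = 4 ≡ 4 (mod 5).
    Then x = 113 + 1008·4 = 4145, valid modulo lcm(1008, 5) = 5040: x ≡ 4145 (mod 5040).
Verify against each original: 4145 mod 7 = 1, 4145 mod 9 = 5, 4145 mod 16 = 1, 4145 mod 5 = 0.

x ≡ 4145 (mod 5040).


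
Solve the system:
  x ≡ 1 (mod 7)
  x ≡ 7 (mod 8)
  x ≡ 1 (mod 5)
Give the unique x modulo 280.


Moduli 7, 8, 5 are pairwise coprime; by CRT there is a unique solution modulo M = 7 · 8 · 5 = 280.
Solve pairwise, accumulating the modulus:
  Start with x ≡ 1 (mod 7).
  Combine with x ≡ 7 (mod 8): since gcd(7, 8) = 1, we get a unique residue mod 56.
    Write x = 1 + 7·t and substitute into x ≡ 7 (mod 8): 7·t ≡ 7 − 1 = 6 (mod 8).
    The inverse of 7 mod 8 is 7 (since 7·7 = 49 = 6·8 + 1), so t ≡ 7·6 = 42 ≡ 2 (mod 8).
    Then x = 1 + 7·2 = 15, valid modulo lcm(7, 8) = 56: x ≡ 15 (mod 56).
  Combine with x ≡ 1 (mod 5): since gcd(56, 5) = 1, we get a unique residue mod 280.
    Write x = 15 + 56·t and substitute into x ≡ 1 (mod 5): 56·t ≡ 1 − 15 = -14 (mod 5).
    Reduce coefficients mod 5: 1·t ≡ 1 (mod 5).
    So t ≡ 1 (mod 5).
    Then x = 15 + 56·1 = 71, valid modulo lcm(56, 5) = 280: x ≡ 71 (mod 280).
Verify: 71 mod 7 = 1 ✓, 71 mod 8 = 7 ✓, 71 mod 5 = 1 ✓.

x ≡ 71 (mod 280).


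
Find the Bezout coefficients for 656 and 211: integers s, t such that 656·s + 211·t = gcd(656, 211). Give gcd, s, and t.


Euclidean algorithm on (656, 211) — divide until remainder is 0:
  656 = 3 · 211 + 23
  211 = 9 · 23 + 4
  23 = 5 · 4 + 3
  4 = 1 · 3 + 1
  3 = 3 · 1 + 0
gcd(656, 211) = 1.
Track Bezout coefficients alongside the remainders: start with r₀ = 656 = a·1 + b·0 (s = 1, t = 0) and r₁ = 211 = a·0 + b·1 (s = 0, t = 1); each new remainder r_{k+1} = r_{k-1} − q_k·r_k inherits s_{k+1} = s_{k-1} − q_k·s_k, t_{k+1} = t_{k-1} − q_k·t_k, so r_k = a·s_k + b·t_k at every step:
  q = 3: r = 23, s = 1 − 3·0 = 1, t = 0 − 3·1 = -3  (check: 656·1 + 211·(-3) = 23)
  q = 9: r = 4, s = 0 − 9·1 = -9, t = 1 − 9·(-3) = 28  (check: 656·(-9) + 211·28 = 4)
  q = 5: r = 3, s = 1 − 5·(-9) = 46, t = -3 − 5·28 = -143  (check: 656·46 + 211·(-143) = 3)
  q = 1: r = 1, s = -9 − 1·46 = -55, t = 28 − 1·(-143) = 171  (check: 656·(-55) + 211·171 = 1)
The row with r = 1 (the gcd) gives the Bezout coefficients s = -55, t = 171.
Result: 656 · (-55) + 211 · (171) = 1.

gcd(656, 211) = 1; s = -55, t = 171 (check: 656·(-55) + 211·171 = 1).


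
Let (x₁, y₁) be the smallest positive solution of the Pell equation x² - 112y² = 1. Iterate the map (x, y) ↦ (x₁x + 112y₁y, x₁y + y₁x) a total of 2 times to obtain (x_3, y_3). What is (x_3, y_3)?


Step 1: Find the fundamental solution (x₁, y₁) of x² - 112y² = 1.
  Expand √112 as a continued fraction. a₀ = ⌊√112⌋ = 10; iterate m_{k+1} = d_k·a_k − m_k, d_{k+1} = (112 − m_{k+1}²)/d_k, a_{k+1} = ⌊(a₀ + m_{k+1})/d_{k+1}⌋ (starting m₀ = 0, d₀ = 1), with convergents p_k = a_k·p_{k-1} + p_{k-2}, q_k = a_k·q_{k-1} + q_{k-2} (p₋₁ = 1, q₋₁ = 0):
  k = 0: a₀ = 10; p₀/q₀ = 10/1; p₀² − 112·q₀² = 100 − 112 = -12.
  k = 1: m = 10, d = 12, a = ⌊(10 + 10)/12⌋ = 1; p/q = (1·10 + 1)/(1·1 + 0) = 11/1; p² − 112·q² = 121 − 112 = 9.
  k = 2: m = 2, d = 9, a = ⌊(10 + 2)/9⌋ = 1; p/q = (1·11 + 10)/(1·1 + 1) = 21/2; p² − 112·q² = 441 − 448 = -7.
  k = 3: m = 7, d = 7, a = ⌊(10 + 7)/7⌋ = 2; p/q = (2·21 + 11)/(2·2 + 1) = 53/5; p² − 112·q² = 2809 − 2800 = 9.
  k = 4: m = 7, d = 9, a = ⌊(10 + 7)/9⌋ = 1; p/q = (1·53 + 21)/(1·5 + 2) = 74/7; p² − 112·q² = 5476 − 5488 = -12.
  k = 5: m = 2, d = 12, a = ⌊(10 + 2)/12⌋ = 1; p/q = (1·74 + 53)/(1·7 + 5) = 127/12; p² − 112·q² = 16129 − 16128 = 1.
  The first convergent with p² − 112·q² = 1 gives the fundamental solution (x₁, y₁) = (127, 12).
Step 2: Apply the recurrence (x_{n+1}, y_{n+1}) = (x₁x_n + 112y₁y_n, x₁y_n + y₁x_n) repeatedly.
  From (x_1, y_1) = (127, 12): x_2 = 127·127 + 112·12·12 = 32257; y_2 = 127·12 + 12·127 = 3048.
  From (x_2, y_2) = (32257, 3048): x_3 = 127·32257 + 112·12·3048 = 8193151; y_3 = 127·3048 + 12·32257 = 774180.
Step 3: Verify x_3² - 112·y_3² = 67127723308801 - 67127723308800 = 1 (should be 1). ✓

(x_1, y_1) = (127, 12); (x_3, y_3) = (8193151, 774180).


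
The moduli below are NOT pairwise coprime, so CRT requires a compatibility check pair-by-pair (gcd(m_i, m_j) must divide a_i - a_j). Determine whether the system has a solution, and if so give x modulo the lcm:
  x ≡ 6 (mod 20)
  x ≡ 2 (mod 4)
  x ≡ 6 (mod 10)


Moduli 20, 4, 10 are not pairwise coprime, so CRT works modulo lcm(m_i) when all pairwise compatibility conditions hold.
Pairwise compatibility: gcd(m_i, m_j) must divide a_i - a_j for every pair.
Merge one congruence at a time:
  Start: x ≡ 6 (mod 20).
  Combine with x ≡ 2 (mod 4): gcd(20, 4) = 4; 2 - 6 = -4, which IS divisible by 4, so compatible.
    Write x = 6 + 20·t and substitute into x ≡ 2 (mod 4): 20·t ≡ 2 − 6 = -4 (mod 4).
    Divide the congruence (and modulus) by g = 4: 5·t ≡ -1 (mod 1).
    Modulo 1 every t works; take t = 0.
    Then x = 6 + 20·0 = 6, valid modulo lcm(20, 4) = 20: x ≡ 6 (mod 20).
  Combine with x ≡ 6 (mod 10): gcd(20, 10) = 10; 6 - 6 = 0, which IS divisible by 10, so compatible.
    Write x = 6 + 20·t and substitute into x ≡ 6 (mod 10): 20·t ≡ 6 − 6 = 0 (mod 10).
    Divide the congruence (and modulus) by g = 10: 2·t ≡ 0 (mod 1).
    Modulo 1 every t works; take t = 0.
    Then x = 6 + 20·0 = 6, valid modulo lcm(20, 10) = 20: x ≡ 6 (mod 20).
Verify: 6 mod 20 = 6, 6 mod 4 = 2, 6 mod 10 = 6.

x ≡ 6 (mod 20).


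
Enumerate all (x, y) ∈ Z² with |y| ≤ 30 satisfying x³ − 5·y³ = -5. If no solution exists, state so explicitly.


The equation is x³ - 5y³ = -5. For fixed y, x³ = 5·y³ − 5, so a solution requires the RHS to be a perfect cube.
Strategy: iterate y from -30 to 30, compute RHS = 5·y³ − 5, and check whether it is a (positive or negative) perfect cube.
Check small values of y:
  y = 0: RHS = -5 is not a perfect cube.
  y = 1: RHS = 0 = (0)³ ⇒ x = 0 works.
  y = -1: RHS = -10 is not a perfect cube.
  y = 2: RHS = 35 is not a perfect cube.
  y = -2: RHS = -45 is not a perfect cube.
  y = 3: RHS = 130 is not a perfect cube.
  y = -3: RHS = -140 is not a perfect cube.
Continuing the search up to |y| = 30 finds no further solutions beyond those listed.
Collected solutions: (0, 1).

Solutions (with |y| ≤ 30): (0, 1).


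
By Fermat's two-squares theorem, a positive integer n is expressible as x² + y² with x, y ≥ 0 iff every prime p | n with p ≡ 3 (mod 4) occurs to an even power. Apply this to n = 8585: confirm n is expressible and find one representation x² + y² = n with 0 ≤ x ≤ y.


Step 1: Factor n = 8585 = 5 · 17 · 101.
Step 2: Check the mod-4 condition on each prime factor: 5 ≡ 1 (mod 4), exponent 1; 17 ≡ 1 (mod 4), exponent 1; 101 ≡ 1 (mod 4), exponent 1.
All primes ≡ 3 (mod 4) appear to even exponent (or don't appear), so by the two-squares theorem n IS expressible as a sum of two squares.
Step 3: Build a representation. Here n = 5 · 17 · 101 is a product of primes ≡ 1 (mod 4). Each prime p ≡ 1 (mod 4) is itself a sum of two squares; find a² by testing p − a² for a perfect square:
  5: 5 − 1² = 4 = 2² ⇒ 5 = 1² + 2².
  17: 17 − 1² = 16 = 4² ⇒ 17 = 1² + 4².
  101: 101 − 1² = 100 = 10² ⇒ 101 = 1² + 10².
  Combine using the Brahmagupta–Fibonacci identity (a² + b²)(c² + d²) = (ac − bd)² + (ad + bc)² = (ac + bd)² + (ad − bc)²:
  5 · 17 = 85: from (1² + 2²)(1² + 4²), take (1·1 − 2·4, 1·4 + 2·1) = (1 − 8, 4 + 2) = (-7, 6); dropping signs (only squares matter) gives (7, 6); check 7² + 6² = 49 + 36 = 85 ✓.
  85 · 101 = 8585: from (7² + 6²)(1² + 10²), take (7·1 − 6·10, 7·10 + 6·1) = (7 − 60, 70 + 6) = (-53, 76); dropping signs (only squares matter) gives (53, 76); check 53² + 76² = 2809 + 5776 = 8585 ✓.
Step 4: Order so x ≤ y and verify: 53² + 76² = 2809 + 5776 = 8585 = n. ✓

n = 8585 = 53² + 76² (one valid representation with x ≤ y).


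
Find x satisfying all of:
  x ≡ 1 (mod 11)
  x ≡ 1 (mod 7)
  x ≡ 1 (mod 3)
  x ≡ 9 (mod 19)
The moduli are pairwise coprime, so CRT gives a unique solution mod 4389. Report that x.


Product of moduli M = 11 · 7 · 3 · 19 = 4389.
Merge one congruence at a time:
  Start: x ≡ 1 (mod 11).
  Combine with x ≡ 1 (mod 7); new modulus lcm = 77.
    Write x = 1 + 11·t and substitute into x ≡ 1 (mod 7): 11·t ≡ 1 − 1 = 0 (mod 7).
    Reduce coefficients mod 7: 4·t ≡ 0 (mod 7).
    The inverse of 4 mod 7 is 2 (since 4·2 = 8 = 1·7 + 1), so t ≡ 2·0 = 0 ≡ 0 (mod 7).
    Then x = 1 + 11·0 = 1, valid modulo lcm(11, 7) = 77: x ≡ 1 (mod 77).
  Combine with x ≡ 1 (mod 3); new modulus lcm = 231.
    Write x = 1 + 77·t and substitute into x ≡ 1 (mod 3): 77·t ≡ 1 − 1 = 0 (mod 3).
    Reduce coefficients mod 3: 2·t ≡ 0 (mod 3).
    The inverse of 2 mod 3 is 2 (since 2·2 = 4 = 1·3 + 1), so t ≡ 2·0 = 0 ≡ 0 (mod 3).
    Then x = 1 + 77·0 = 1, valid modulo lcm(77, 3) = 231: x ≡ 1 (mod 231).
  Combine with x ≡ 9 (mod 19); new modulus lcm = 4389.
    Write x = 1 + 231·t and substitute into x ≡ 9 (mod 19): 231·t ≡ 9 − 1 = 8 (mod 19).
    Reduce coefficients mod 19: 3·t ≡ 8 (mod 19).
    The inverse of 3 mod 19 is 13 (since 3·13 = 39 = 2·19 + 1), so t ≡ 13·8 = 104 ≡ 9 (mod 19).
    Then x = 1 + 231·9 = 2080, valid modulo lcm(231, 19) = 4389: x ≡ 2080 (mod 4389).
Verify against each original: 2080 mod 11 = 1, 2080 mod 7 = 1, 2080 mod 3 = 1, 2080 mod 19 = 9.

x ≡ 2080 (mod 4389).


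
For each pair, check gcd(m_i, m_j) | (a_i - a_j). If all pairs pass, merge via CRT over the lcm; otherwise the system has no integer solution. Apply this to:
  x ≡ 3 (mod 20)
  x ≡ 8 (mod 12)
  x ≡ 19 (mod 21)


Moduli 20, 12, 21 are not pairwise coprime, so CRT works modulo lcm(m_i) when all pairwise compatibility conditions hold.
Pairwise compatibility: gcd(m_i, m_j) must divide a_i - a_j for every pair.
Merge one congruence at a time:
  Start: x ≡ 3 (mod 20).
  Combine with x ≡ 8 (mod 12): gcd(20, 12) = 4, and 8 - 3 = 5 is NOT divisible by 4.
    ⇒ system is inconsistent (no integer solution).

No solution (the system is inconsistent).


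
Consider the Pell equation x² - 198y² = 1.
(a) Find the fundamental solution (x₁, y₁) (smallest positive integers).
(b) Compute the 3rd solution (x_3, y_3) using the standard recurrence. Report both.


Step 1: Find the fundamental solution (x₁, y₁) of x² - 198y² = 1.
  Expand √198 as a continued fraction. a₀ = ⌊√198⌋ = 14; iterate m_{k+1} = d_k·a_k − m_k, d_{k+1} = (198 − m_{k+1}²)/d_k, a_{k+1} = ⌊(a₀ + m_{k+1})/d_{k+1}⌋ (starting m₀ = 0, d₀ = 1), with convergents p_k = a_k·p_{k-1} + p_{k-2}, q_k = a_k·q_{k-1} + q_{k-2} (p₋₁ = 1, q₋₁ = 0):
  k = 0: a₀ = 14; p₀/q₀ = 14/1; p₀² − 198·q₀² = 196 − 198 = -2.
  k = 1: m = 14, d = 2, a = ⌊(14 + 14)/2⌋ = 14; p/q = (14·14 + 1)/(14·1 + 0) = 197/14; p² − 198·q² = 38809 − 38808 = 1.
  The first convergent with p² − 198·q² = 1 gives the fundamental solution (x₁, y₁) = (197, 14).
Step 2: Apply the recurrence (x_{n+1}, y_{n+1}) = (x₁x_n + 198y₁y_n, x₁y_n + y₁x_n) repeatedly.
  From (x_1, y_1) = (197, 14): x_2 = 197·197 + 198·14·14 = 77617; y_2 = 197·14 + 14·197 = 5516.
  From (x_2, y_2) = (77617, 5516): x_3 = 197·77617 + 198·14·5516 = 30580901; y_3 = 197·5516 + 14·77617 = 2173290.
Step 3: Verify x_3² - 198·y_3² = 935191505971801 - 935191505971800 = 1 (should be 1). ✓

(x_1, y_1) = (197, 14); (x_3, y_3) = (30580901, 2173290).


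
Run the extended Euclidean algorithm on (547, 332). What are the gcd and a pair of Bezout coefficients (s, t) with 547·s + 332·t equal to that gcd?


Euclidean algorithm on (547, 332) — divide until remainder is 0:
  547 = 1 · 332 + 215
  332 = 1 · 215 + 117
  215 = 1 · 117 + 98
  117 = 1 · 98 + 19
  98 = 5 · 19 + 3
  19 = 6 · 3 + 1
  3 = 3 · 1 + 0
gcd(547, 332) = 1.
Track Bezout coefficients alongside the remainders: start with r₀ = 547 = a·1 + b·0 (s = 1, t = 0) and r₁ = 332 = a·0 + b·1 (s = 0, t = 1); each new remainder r_{k+1} = r_{k-1} − q_k·r_k inherits s_{k+1} = s_{k-1} − q_k·s_k, t_{k+1} = t_{k-1} − q_k·t_k, so r_k = a·s_k + b·t_k at every step:
  q = 1: r = 215, s = 1 − 1·0 = 1, t = 0 − 1·1 = -1  (check: 547·1 + 332·(-1) = 215)
  q = 1: r = 117, s = 0 − 1·1 = -1, t = 1 − 1·(-1) = 2  (check: 547·(-1) + 332·2 = 117)
  q = 1: r = 98, s = 1 − 1·(-1) = 2, t = -1 − 1·2 = -3  (check: 547·2 + 332·(-3) = 98)
  q = 1: r = 19, s = -1 − 1·2 = -3, t = 2 − 1·(-3) = 5  (check: 547·(-3) + 332·5 = 19)
  q = 5: r = 3, s = 2 − 5·(-3) = 17, t = -3 − 5·5 = -28  (check: 547·17 + 332·(-28) = 3)
  q = 6: r = 1, s = -3 − 6·17 = -105, t = 5 − 6·(-28) = 173  (check: 547·(-105) + 332·173 = 1)
The row with r = 1 (the gcd) gives the Bezout coefficients s = -105, t = 173.
Result: 547 · (-105) + 332 · (173) = 1.

gcd(547, 332) = 1; s = -105, t = 173 (check: 547·(-105) + 332·173 = 1).


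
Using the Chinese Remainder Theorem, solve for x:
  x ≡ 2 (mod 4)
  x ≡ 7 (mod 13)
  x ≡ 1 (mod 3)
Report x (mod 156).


Moduli 4, 13, 3 are pairwise coprime; by CRT there is a unique solution modulo M = 4 · 13 · 3 = 156.
Solve pairwise, accumulating the modulus:
  Start with x ≡ 2 (mod 4).
  Combine with x ≡ 7 (mod 13): since gcd(4, 13) = 1, we get a unique residue mod 52.
    Write x = 2 + 4·t and substitute into x ≡ 7 (mod 13): 4·t ≡ 7 − 2 = 5 (mod 13).
    The inverse of 4 mod 13 is 10 (since 4·10 = 40 = 3·13 + 1), so t ≡ 10·5 = 50 ≡ 11 (mod 13).
    Then x = 2 + 4·11 = 46, valid modulo lcm(4, 13) = 52: x ≡ 46 (mod 52).
  Combine with x ≡ 1 (mod 3): since gcd(52, 3) = 1, we get a unique residue mod 156.
    Write x = 46 + 52·t and substitute into x ≡ 1 (mod 3): 52·t ≡ 1 − 46 = -45 (mod 3).
    Reduce coefficients mod 3: 1·t ≡ 0 (mod 3).
    So t ≡ 0 (mod 3).
    Then x = 46 + 52·0 = 46, valid modulo lcm(52, 3) = 156: x ≡ 46 (mod 156).
Verify: 46 mod 4 = 2 ✓, 46 mod 13 = 7 ✓, 46 mod 3 = 1 ✓.

x ≡ 46 (mod 156).


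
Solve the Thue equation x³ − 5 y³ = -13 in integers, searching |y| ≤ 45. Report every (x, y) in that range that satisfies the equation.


The equation is x³ - 5y³ = -13. For fixed y, x³ = 5·y³ − 13, so a solution requires the RHS to be a perfect cube.
Strategy: iterate y from -45 to 45, compute RHS = 5·y³ − 13, and check whether it is a (positive or negative) perfect cube.
Check small values of y:
  y = 0: RHS = -13 is not a perfect cube.
  y = 1: RHS = -8 = (-2)³ ⇒ x = -2 works.
  y = -1: RHS = -18 is not a perfect cube.
  y = 2: RHS = 27 = (3)³ ⇒ x = 3 works.
  y = -2: RHS = -53 is not a perfect cube.
  y = 3: RHS = 122 is not a perfect cube.
  y = -3: RHS = -148 is not a perfect cube.
Continuing, at y = -7: RHS = -1728 = (-12)³ ⇒ x = -12 works.
Searching the remaining y in |y| ≤ 45 finds no further solutions.
Collected solutions: (-2, 1), (3, 2), (-12, -7).

Solutions (with |y| ≤ 45): (-2, 1), (3, 2), (-12, -7).


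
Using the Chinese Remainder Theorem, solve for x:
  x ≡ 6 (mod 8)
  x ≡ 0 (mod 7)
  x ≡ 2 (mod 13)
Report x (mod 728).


Moduli 8, 7, 13 are pairwise coprime; by CRT there is a unique solution modulo M = 8 · 7 · 13 = 728.
Solve pairwise, accumulating the modulus:
  Start with x ≡ 6 (mod 8).
  Combine with x ≡ 0 (mod 7): since gcd(8, 7) = 1, we get a unique residue mod 56.
    Write x = 6 + 8·t and substitute into x ≡ 0 (mod 7): 8·t ≡ 0 − 6 = -6 (mod 7).
    Reduce coefficients mod 7: 1·t ≡ 1 (mod 7).
    So t ≡ 1 (mod 7).
    Then x = 6 + 8·1 = 14, valid modulo lcm(8, 7) = 56: x ≡ 14 (mod 56).
  Combine with x ≡ 2 (mod 13): since gcd(56, 13) = 1, we get a unique residue mod 728.
    Write x = 14 + 56·t and substitute into x ≡ 2 (mod 13): 56·t ≡ 2 − 14 = -12 (mod 13).
    Reduce coefficients mod 13: 4·t ≡ 1 (mod 13).
    The inverse of 4 mod 13 is 10 (since 4·10 = 40 = 3·13 + 1), so t ≡ 10·1 = 10 ≡ 10 (mod 13).
    Then x = 14 + 56·10 = 574, valid modulo lcm(56, 13) = 728: x ≡ 574 (mod 728).
Verify: 574 mod 8 = 6 ✓, 574 mod 7 = 0 ✓, 574 mod 13 = 2 ✓.

x ≡ 574 (mod 728).


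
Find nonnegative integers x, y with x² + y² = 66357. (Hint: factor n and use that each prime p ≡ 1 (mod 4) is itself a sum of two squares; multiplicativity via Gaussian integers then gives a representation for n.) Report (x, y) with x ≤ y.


Step 1: Factor n = 66357 = 3^2 · 73 · 101.
Step 2: Check the mod-4 condition on each prime factor: 3 ≡ 3 (mod 4), exponent 2 (must be even); 73 ≡ 1 (mod 4), exponent 1; 101 ≡ 1 (mod 4), exponent 1.
All primes ≡ 3 (mod 4) appear to even exponent (or don't appear), so by the two-squares theorem n IS expressible as a sum of two squares.
Step 3: Build a representation. Group n = k² · m with k = 3 and m = 73 · 101 = 7373 (a product of primes ≡ 1 (mod 4)); a representation of m scales to one of n via (k·x)² + (k·y)² = k²(x² + y²). Each prime p ≡ 1 (mod 4) is itself a sum of two squares; find a² by testing p − a² for a perfect square:
  73: 73 − 1² = 72, 73 − 2² = 69, 73 − 3² = 64 = 8² ⇒ 73 = 3² + 8².
  101: 101 − 1² = 100 = 10² ⇒ 101 = 1² + 10².
  Combine using the Brahmagupta–Fibonacci identity (a² + b²)(c² + d²) = (ac − bd)² + (ad + bc)² = (ac + bd)² + (ad − bc)²:
  73 · 101 = 7373: from (3² + 8²)(1² + 10²), take (3·1 − 8·10, 3·10 + 8·1) = (3 − 80, 30 + 8) = (-77, 38); dropping signs (only squares matter) gives (77, 38); check 77² + 38² = 5929 + 1444 = 7373 ✓.
  Scale by k = 3: (3·77, 3·38) = (231, 114).
Step 4: Order so x ≤ y and verify: 114² + 231² = 12996 + 53361 = 66357 = n. ✓

n = 66357 = 114² + 231² (one valid representation with x ≤ y).


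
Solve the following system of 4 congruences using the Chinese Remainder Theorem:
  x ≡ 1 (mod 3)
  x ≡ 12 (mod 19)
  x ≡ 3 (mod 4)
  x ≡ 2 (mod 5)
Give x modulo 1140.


Product of moduli M = 3 · 19 · 4 · 5 = 1140.
Merge one congruence at a time:
  Start: x ≡ 1 (mod 3).
  Combine with x ≡ 12 (mod 19); new modulus lcm = 57.
    Write x = 1 + 3·t and substitute into x ≡ 12 (mod 19): 3·t ≡ 12 − 1 = 11 (mod 19).
    The inverse of 3 mod 19 is 13 (since 3·13 = 39 = 2·19 + 1), so t ≡ 13·11 = 143 ≡ 10 (mod 19).
    Then x = 1 + 3·10 = 31, valid modulo lcm(3, 19) = 57: x ≡ 31 (mod 57).
  Combine with x ≡ 3 (mod 4); new modulus lcm = 228.
    Write x = 31 + 57·t and substitute into x ≡ 3 (mod 4): 57·t ≡ 3 − 31 = -28 (mod 4).
    Reduce coefficients mod 4: 1·t ≡ 0 (mod 4).
    So t ≡ 0 (mod 4).
    Then x = 31 + 57·0 = 31, valid modulo lcm(57, 4) = 228: x ≡ 31 (mod 228).
  Combine with x ≡ 2 (mod 5); new modulus lcm = 1140.
    Write x = 31 + 228·t and substitute into x ≡ 2 (mod 5): 228·t ≡ 2 − 31 = -29 (mod 5).
    Reduce coefficients mod 5: 3·t ≡ 1 (mod 5).
    The inverse of 3 mod 5 is 2 (since 3·2 = 6 = 1·5 + 1), so t ≡ 2·1 = 2 ≡ 2 (mod 5).
    Then x = 31 + 228·2 = 487, valid modulo lcm(228, 5) = 1140: x ≡ 487 (mod 1140).
Verify against each original: 487 mod 3 = 1, 487 mod 19 = 12, 487 mod 4 = 3, 487 mod 5 = 2.

x ≡ 487 (mod 1140).


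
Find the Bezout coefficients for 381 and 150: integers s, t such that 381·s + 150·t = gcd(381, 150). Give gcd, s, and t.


Euclidean algorithm on (381, 150) — divide until remainder is 0:
  381 = 2 · 150 + 81
  150 = 1 · 81 + 69
  81 = 1 · 69 + 12
  69 = 5 · 12 + 9
  12 = 1 · 9 + 3
  9 = 3 · 3 + 0
gcd(381, 150) = 3.
Track Bezout coefficients alongside the remainders: start with r₀ = 381 = a·1 + b·0 (s = 1, t = 0) and r₁ = 150 = a·0 + b·1 (s = 0, t = 1); each new remainder r_{k+1} = r_{k-1} − q_k·r_k inherits s_{k+1} = s_{k-1} − q_k·s_k, t_{k+1} = t_{k-1} − q_k·t_k, so r_k = a·s_k + b·t_k at every step:
  q = 2: r = 81, s = 1 − 2·0 = 1, t = 0 − 2·1 = -2  (check: 381·1 + 150·(-2) = 81)
  q = 1: r = 69, s = 0 − 1·1 = -1, t = 1 − 1·(-2) = 3  (check: 381·(-1) + 150·3 = 69)
  q = 1: r = 12, s = 1 − 1·(-1) = 2, t = -2 − 1·3 = -5  (check: 381·2 + 150·(-5) = 12)
  q = 5: r = 9, s = -1 − 5·2 = -11, t = 3 − 5·(-5) = 28  (check: 381·(-11) + 150·28 = 9)
  q = 1: r = 3, s = 2 − 1·(-11) = 13, t = -5 − 1·28 = -33  (check: 381·13 + 150·(-33) = 3)
The row with r = 3 (the gcd) gives the Bezout coefficients s = 13, t = -33.
Result: 381 · (13) + 150 · (-33) = 3.

gcd(381, 150) = 3; s = 13, t = -33 (check: 381·13 + 150·(-33) = 3).


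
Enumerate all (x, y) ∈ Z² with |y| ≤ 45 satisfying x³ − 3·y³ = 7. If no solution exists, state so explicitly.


The equation is x³ - 3y³ = 7. For fixed y, x³ = 3·y³ + 7, so a solution requires the RHS to be a perfect cube.
Strategy: iterate y from -45 to 45, compute RHS = 3·y³ + 7, and check whether it is a (positive or negative) perfect cube.
Check small values of y:
  y = 0: RHS = 7 is not a perfect cube.
  y = 1: RHS = 10 is not a perfect cube.
  y = -1: RHS = 4 is not a perfect cube.
  y = 2: RHS = 31 is not a perfect cube.
  y = -2: RHS = -17 is not a perfect cube.
  y = 3: RHS = 88 is not a perfect cube.
  y = -3: RHS = -74 is not a perfect cube.
Continuing the search up to |y| = 45 finds no solutions either.
No (x, y) in the scanned range satisfies the equation.

No integer solutions with |y| ≤ 45.


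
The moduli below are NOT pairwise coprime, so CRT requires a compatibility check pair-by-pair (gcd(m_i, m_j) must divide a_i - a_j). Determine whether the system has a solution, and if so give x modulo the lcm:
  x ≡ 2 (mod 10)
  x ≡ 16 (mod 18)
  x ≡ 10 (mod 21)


Moduli 10, 18, 21 are not pairwise coprime, so CRT works modulo lcm(m_i) when all pairwise compatibility conditions hold.
Pairwise compatibility: gcd(m_i, m_j) must divide a_i - a_j for every pair.
Merge one congruence at a time:
  Start: x ≡ 2 (mod 10).
  Combine with x ≡ 16 (mod 18): gcd(10, 18) = 2; 16 - 2 = 14, which IS divisible by 2, so compatible.
    Write x = 2 + 10·t and substitute into x ≡ 16 (mod 18): 10·t ≡ 16 − 2 = 14 (mod 18).
    Divide the congruence (and modulus) by g = 2: 5·t ≡ 7 (mod 9).
    The inverse of 5 mod 9 is 2 (since 5·2 = 10 = 1·9 + 1), so t ≡ 2·7 = 14 ≡ 5 (mod 9).
    Then x = 2 + 10·5 = 52, valid modulo lcm(10, 18) = 90: x ≡ 52 (mod 90).
  Combine with x ≡ 10 (mod 21): gcd(90, 21) = 3; 10 - 52 = -42, which IS divisible by 3, so compatible.
    Write x = 52 + 90·t and substitute into x ≡ 10 (mod 21): 90·t ≡ 10 − 52 = -42 (mod 21).
    Divide the congruence (and modulus) by g = 3: 30·t ≡ -14 (mod 7).
    Reduce coefficients mod 7: 2·t ≡ 0 (mod 7).
    The inverse of 2 mod 7 is 4 (since 2·4 = 8 = 1·7 + 1), so t ≡ 4·0 = 0 ≡ 0 (mod 7).
    Then x = 52 + 90·0 = 52, valid modulo lcm(90, 21) = 630: x ≡ 52 (mod 630).
Verify: 52 mod 10 = 2, 52 mod 18 = 16, 52 mod 21 = 10.

x ≡ 52 (mod 630).


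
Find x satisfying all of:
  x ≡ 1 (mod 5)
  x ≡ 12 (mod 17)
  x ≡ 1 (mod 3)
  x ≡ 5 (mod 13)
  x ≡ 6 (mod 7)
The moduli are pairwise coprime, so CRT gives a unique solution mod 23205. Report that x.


Product of moduli M = 5 · 17 · 3 · 13 · 7 = 23205.
Merge one congruence at a time:
  Start: x ≡ 1 (mod 5).
  Combine with x ≡ 12 (mod 17); new modulus lcm = 85.
    Write x = 1 + 5·t and substitute into x ≡ 12 (mod 17): 5·t ≡ 12 − 1 = 11 (mod 17).
    The inverse of 5 mod 17 is 7 (since 5·7 = 35 = 2·17 + 1), so t ≡ 7·11 = 77 ≡ 9 (mod 17).
    Then x = 1 + 5·9 = 46, valid modulo lcm(5, 17) = 85: x ≡ 46 (mod 85).
  Combine with x ≡ 1 (mod 3); new modulus lcm = 255.
    Write x = 46 + 85·t and substitute into x ≡ 1 (mod 3): 85·t ≡ 1 − 46 = -45 (mod 3).
    Reduce coefficients mod 3: 1·t ≡ 0 (mod 3).
    So t ≡ 0 (mod 3).
    Then x = 46 + 85·0 = 46, valid modulo lcm(85, 3) = 255: x ≡ 46 (mod 255).
  Combine with x ≡ 5 (mod 13); new modulus lcm = 3315.
    Write x = 46 + 255·t and substitute into x ≡ 5 (mod 13): 255·t ≡ 5 − 46 = -41 (mod 13).
    Reduce coefficients mod 13: 8·t ≡ 11 (mod 13).
    The inverse of 8 mod 13 is 5 (since 8·5 = 40 = 3·13 + 1), so t ≡ 5·11 = 55 ≡ 3 (mod 13).
    Then x = 46 + 255·3 = 811, valid modulo lcm(255, 13) = 3315: x ≡ 811 (mod 3315).
  Combine with x ≡ 6 (mod 7); new modulus lcm = 23205.
    Write x = 811 + 3315·t and substitute into x ≡ 6 (mod 7): 3315·t ≡ 6 − 811 = -805 (mod 7).
    Reduce coefficients mod 7: 4·t ≡ 0 (mod 7).
    The inverse of 4 mod 7 is 2 (since 4·2 = 8 = 1·7 + 1), so t ≡ 2·0 = 0 ≡ 0 (mod 7).
    Then x = 811 + 3315·0 = 811, valid modulo lcm(3315, 7) = 23205: x ≡ 811 (mod 23205).
Verify against each original: 811 mod 5 = 1, 811 mod 17 = 12, 811 mod 3 = 1, 811 mod 13 = 5, 811 mod 7 = 6.

x ≡ 811 (mod 23205).
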